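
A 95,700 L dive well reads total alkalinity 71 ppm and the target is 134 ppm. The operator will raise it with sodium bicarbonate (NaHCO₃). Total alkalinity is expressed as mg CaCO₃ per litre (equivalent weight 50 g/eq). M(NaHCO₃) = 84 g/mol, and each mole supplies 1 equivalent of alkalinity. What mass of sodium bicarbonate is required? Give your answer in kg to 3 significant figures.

Alkalinity to add: (134 − 71) = 63 mg/L as CaCO₃ × 95,700 L = 6029 g as CaCO₃.
Equivalents: 6029 g ÷ 50 g/eq = 120.6 eq.
NaHCO₃ supplies 1 eq per mole → 120.6 mol.
Mass: 120.6 mol × 84 g/mol = 10,130 g.

10.1 kg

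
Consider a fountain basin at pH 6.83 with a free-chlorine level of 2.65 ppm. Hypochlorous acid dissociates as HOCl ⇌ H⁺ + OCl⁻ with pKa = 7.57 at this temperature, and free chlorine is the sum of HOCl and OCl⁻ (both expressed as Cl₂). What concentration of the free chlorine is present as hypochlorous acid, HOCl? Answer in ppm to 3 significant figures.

[OCl⁻]/[HOCl] = 10^(pH − pKa) = 10^(6.83 − 7.57) = 10^-0.74 = 0.182.
Fraction as HOCl = 1 / (1 + 0.182) = 0.846.
HOCl = 0.846 × 2.65 ppm = 2.242 ppm.

2.24 ppm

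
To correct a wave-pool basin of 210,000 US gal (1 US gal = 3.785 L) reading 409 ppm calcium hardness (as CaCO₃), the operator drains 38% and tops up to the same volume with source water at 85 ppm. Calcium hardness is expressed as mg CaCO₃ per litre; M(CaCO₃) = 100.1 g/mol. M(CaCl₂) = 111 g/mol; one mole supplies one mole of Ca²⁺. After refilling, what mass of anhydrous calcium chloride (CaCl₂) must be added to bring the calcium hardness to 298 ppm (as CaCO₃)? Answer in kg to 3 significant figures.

Volume: 210,000 US gal × 3.785 L/gal = 794,850 L.
After draining 38% and refilling: 409 × 0.62 + 85 × 0.38 = 285.88 ppm.
Deficit to target: 298 − 285.88 = 12.12 mg/L.
As CaCO₃: 12.12 mg/L × 794,850 L = 9634 g; ÷ 100.1 = 96.24 mol Ca²⁺.
Mass: 96.24 × 111 = 10,680 g.

10.7 kg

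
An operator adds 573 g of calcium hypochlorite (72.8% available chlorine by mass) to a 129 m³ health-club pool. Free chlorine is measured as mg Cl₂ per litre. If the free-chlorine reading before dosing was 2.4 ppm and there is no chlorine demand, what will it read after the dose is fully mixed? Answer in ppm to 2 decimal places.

5.63 ppm

Volume: 129 m³ = 129,000 L.
Available chlorine delivered: 573 g × 0.728 = 417.1 g as Cl₂.
Concentration rise: 417.1 g / 129,000 L = 3.234 mg/L = 3.23 ppm.
Final FC: 2.4 + 3.23 = 5.63 ppm.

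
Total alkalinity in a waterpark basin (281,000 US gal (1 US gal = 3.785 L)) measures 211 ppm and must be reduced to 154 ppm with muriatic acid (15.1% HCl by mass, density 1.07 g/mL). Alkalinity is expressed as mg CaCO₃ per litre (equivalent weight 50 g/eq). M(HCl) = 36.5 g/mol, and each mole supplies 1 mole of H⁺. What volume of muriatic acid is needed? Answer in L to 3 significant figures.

Volume: 281,000 US gal × 3.785 L/gal = 1,063,585 L.
Alkalinity to neutralize: (211 − 154) = 57 mg/L as CaCO₃ × 1,063,585 L = 60,620 g as CaCO₃.
Equivalents of H⁺ required: 60,620 ÷ 50 g/eq = 1212 eq = 1212 mol HCl.
Mass of HCl: 1212 × 36.5 = 44,260 g.
Mass of 15.1% solution: 44,260 / 0.151 = 293,100 g.
Volume: 293,100 g ÷ 1.07 g/mL = 273,900 mL.

274 L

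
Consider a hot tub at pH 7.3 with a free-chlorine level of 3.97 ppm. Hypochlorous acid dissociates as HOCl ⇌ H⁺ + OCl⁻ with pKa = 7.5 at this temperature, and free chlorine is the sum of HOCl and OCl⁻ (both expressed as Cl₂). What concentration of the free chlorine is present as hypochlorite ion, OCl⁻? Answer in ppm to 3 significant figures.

[OCl⁻]/[HOCl] = 10^(pH − pKa) = 10^(7.3 − 7.5) = 10^-0.20 = 0.631.
Fraction as HOCl = 1 / (1 + 0.631) = 0.6131.
OCl⁻ = (1 − 0.6131) × 3.97 ppm = 1.536 ppm.

1.54 ppm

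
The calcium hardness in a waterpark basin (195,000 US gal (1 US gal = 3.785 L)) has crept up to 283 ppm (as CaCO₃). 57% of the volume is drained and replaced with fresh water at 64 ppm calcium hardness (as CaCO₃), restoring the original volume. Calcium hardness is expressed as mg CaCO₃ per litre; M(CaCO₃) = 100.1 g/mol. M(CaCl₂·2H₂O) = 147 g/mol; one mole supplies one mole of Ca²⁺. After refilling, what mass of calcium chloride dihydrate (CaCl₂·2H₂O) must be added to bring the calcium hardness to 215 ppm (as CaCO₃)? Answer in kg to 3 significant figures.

Volume: 195,000 US gal × 3.785 L/gal = 738,075 L.
After draining 57% and refilling: 283 × 0.43 + 64 × 0.57 = 158.17 ppm.
Deficit to target: 215 − 158.17 = 56.83 mg/L.
As CaCO₃: 56.83 mg/L × 738,075 L = 41,940 g; ÷ 100.1 = 419 mol Ca²⁺.
Mass: 419 × 147 = 61,600 g.

61.6 kg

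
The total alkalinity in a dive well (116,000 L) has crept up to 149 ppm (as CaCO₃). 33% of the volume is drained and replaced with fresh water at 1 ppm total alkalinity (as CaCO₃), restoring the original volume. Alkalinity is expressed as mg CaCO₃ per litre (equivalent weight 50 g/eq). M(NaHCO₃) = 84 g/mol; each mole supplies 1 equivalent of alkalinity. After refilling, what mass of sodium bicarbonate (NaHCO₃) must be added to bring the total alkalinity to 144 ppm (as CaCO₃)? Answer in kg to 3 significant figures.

8.54 kg

After draining 33% and refilling: 149 × 0.67 + 1 × 0.33 = 100.16 ppm.
Deficit to target: 144 − 100.16 = 43.84 mg/L.
As CaCO₃: 43.84 mg/L × 116,000 L = 5085 g; ÷ 50 g/eq ÷ 1 = 101.7 mol NaHCO₃.
Mass: 101.7 × 84 = 8544 g.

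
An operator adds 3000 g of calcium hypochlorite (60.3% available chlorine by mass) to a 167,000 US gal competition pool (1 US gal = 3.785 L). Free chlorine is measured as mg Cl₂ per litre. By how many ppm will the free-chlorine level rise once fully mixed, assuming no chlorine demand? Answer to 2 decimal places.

Volume: 167,000 US gal × 3.785 L/gal = 632,095 L.
Available chlorine delivered: 3000 g × 0.603 = 1809 g as Cl₂.
Concentration rise: 1809 g / 632,095 L = 2.862 mg/L = 2.86 ppm.

2.86 ppm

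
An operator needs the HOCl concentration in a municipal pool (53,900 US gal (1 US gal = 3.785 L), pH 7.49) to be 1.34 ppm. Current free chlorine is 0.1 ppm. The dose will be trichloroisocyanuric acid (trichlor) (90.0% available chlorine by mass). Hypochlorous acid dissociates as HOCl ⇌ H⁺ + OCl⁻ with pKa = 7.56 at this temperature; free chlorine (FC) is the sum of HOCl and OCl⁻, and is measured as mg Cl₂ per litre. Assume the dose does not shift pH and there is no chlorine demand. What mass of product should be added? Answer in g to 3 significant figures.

Volume: 53,900 US gal × 3.785 L/gal = 204,012 L.
[OCl⁻]/[HOCl] = 10^(pH − pKa) = 10^(7.49 − 7.56) = 0.8511; fraction as HOCl = 1/(1 + 0.8511) = 0.5402.
Free chlorine required for 1.34 ppm HOCl: 1.34 / 0.5402 = 2.481 ppm.
FC to add: 2.481 − 0.1 = 2.381 mg/L as Cl₂.
Cl₂ equivalent: 2.381 mg/L × 204,012 L = 485.7 g.
Product at 90.0% available Cl: 485.7 / 0.9 = 539.6 g.

540 g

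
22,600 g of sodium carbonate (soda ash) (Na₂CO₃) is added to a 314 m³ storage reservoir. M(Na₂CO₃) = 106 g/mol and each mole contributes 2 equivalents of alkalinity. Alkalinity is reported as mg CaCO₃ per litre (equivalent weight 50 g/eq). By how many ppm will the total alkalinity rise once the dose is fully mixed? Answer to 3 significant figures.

Volume: 314 m³ = 314,000 L.
Moles of Na₂CO₃: 22,600 g ÷ 106 g/mol = 213.2 mol → 426.4 eq of alkalinity.
As CaCO₃: 426.4 eq × 50 g/eq = 21,320 g.
Rise: 21,320 g / 314,000 L × 1000 = 67.9 mg/L.

67.9 ppm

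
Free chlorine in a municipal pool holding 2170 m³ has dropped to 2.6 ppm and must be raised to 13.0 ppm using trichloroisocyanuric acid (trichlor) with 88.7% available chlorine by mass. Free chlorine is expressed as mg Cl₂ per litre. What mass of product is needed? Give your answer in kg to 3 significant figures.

Volume: 2170 m³ = 2,170,000 L.
Chlorine deficit: 13.0 − 2.6 = 10.4 ppm = 10.4 mg/L as Cl₂.
Cl₂ equivalent needed: 10.4 mg/L × 2,170,000 L = 22,570,000 mg = 22,570 g.
Product at 88.7% available chlorine: 22,570 / 0.887 = 25,440 g.

25.4 kg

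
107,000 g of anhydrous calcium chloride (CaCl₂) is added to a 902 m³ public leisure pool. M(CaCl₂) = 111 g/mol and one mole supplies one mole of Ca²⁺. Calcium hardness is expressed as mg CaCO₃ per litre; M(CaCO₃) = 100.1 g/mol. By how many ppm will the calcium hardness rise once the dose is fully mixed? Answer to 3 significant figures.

107 ppm

Volume: 902 m³ = 902,000 L.
Moles of Ca²⁺: 107,000 g ÷ 111 g/mol = 964 mol.
As CaCO₃: 964 mol × 100.1 g/mol = 96,490 g.
Rise: 96,490 g / 902,000 L × 1000 = 107 mg/L.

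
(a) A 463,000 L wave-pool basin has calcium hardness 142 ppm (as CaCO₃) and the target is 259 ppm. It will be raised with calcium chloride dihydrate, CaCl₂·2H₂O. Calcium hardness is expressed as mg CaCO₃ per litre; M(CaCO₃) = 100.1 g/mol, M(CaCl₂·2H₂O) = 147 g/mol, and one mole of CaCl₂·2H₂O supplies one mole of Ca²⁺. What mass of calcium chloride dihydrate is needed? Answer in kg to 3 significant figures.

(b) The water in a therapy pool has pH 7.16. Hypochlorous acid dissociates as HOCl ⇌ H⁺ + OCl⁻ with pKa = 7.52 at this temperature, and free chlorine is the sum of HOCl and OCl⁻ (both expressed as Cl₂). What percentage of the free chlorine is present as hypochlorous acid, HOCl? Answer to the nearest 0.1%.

(a) 79.6 kg; (b) 69.6%

(a) Hardness to add: (259 − 142) = 117 mg/L as CaCO₃ × 463,000 L = 54,170 g as CaCO₃.
(a) Moles of Ca²⁺ (1 mol Ca²⁺ ≡ 1 mol CaCO₃): 54,170 / 100.1 g/mol = 541.2 mol.
(a) Mass of CaCl₂·2H₂O: 541.2 × 147 = 79,550 g.

(b) [OCl⁻]/[HOCl] = 10^(pH − pKa) = 10^(7.16 − 7.52) = 10^-0.36 = 0.4365.
(b) Fraction as HOCl = 1 / (1 + 0.4365) = 0.6961.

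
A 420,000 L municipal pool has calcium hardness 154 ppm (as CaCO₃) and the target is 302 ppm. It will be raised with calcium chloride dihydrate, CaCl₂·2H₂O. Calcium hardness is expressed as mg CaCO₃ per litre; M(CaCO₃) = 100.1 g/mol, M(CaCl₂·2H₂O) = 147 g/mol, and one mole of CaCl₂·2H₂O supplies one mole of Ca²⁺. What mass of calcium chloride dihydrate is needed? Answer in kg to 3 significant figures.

Hardness to add: (302 − 154) = 148 mg/L as CaCO₃ × 420,000 L = 62,160 g as CaCO₃.
Moles of Ca²⁺ (1 mol Ca²⁺ ≡ 1 mol CaCO₃): 62,160 / 100.1 g/mol = 621 mol.
Mass of CaCl₂·2H₂O: 621 × 147 = 91,280 g.

91.3 kg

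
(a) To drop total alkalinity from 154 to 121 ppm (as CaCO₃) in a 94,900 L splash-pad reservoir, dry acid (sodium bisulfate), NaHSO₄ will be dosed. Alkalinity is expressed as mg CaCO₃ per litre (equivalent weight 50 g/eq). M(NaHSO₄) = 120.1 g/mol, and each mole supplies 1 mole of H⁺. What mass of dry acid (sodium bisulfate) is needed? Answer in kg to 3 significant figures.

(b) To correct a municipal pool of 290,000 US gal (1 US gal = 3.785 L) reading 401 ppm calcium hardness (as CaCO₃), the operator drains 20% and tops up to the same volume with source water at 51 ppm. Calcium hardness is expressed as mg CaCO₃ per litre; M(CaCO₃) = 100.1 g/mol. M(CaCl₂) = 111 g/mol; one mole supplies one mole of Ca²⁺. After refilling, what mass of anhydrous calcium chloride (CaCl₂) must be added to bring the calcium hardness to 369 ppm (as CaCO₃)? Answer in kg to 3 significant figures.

(a) 7.52 kg; (b) 46.3 kg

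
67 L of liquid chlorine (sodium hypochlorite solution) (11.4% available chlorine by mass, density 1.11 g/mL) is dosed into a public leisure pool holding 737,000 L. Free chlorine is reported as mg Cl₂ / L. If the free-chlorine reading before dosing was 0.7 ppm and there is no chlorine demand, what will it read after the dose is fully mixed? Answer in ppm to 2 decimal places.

Mass of solution: 67 L × 1000 mL/L × 1.11 g/mL = 74,370 g.
Available chlorine delivered: 74,370 g × 0.114 = 8478 g as Cl₂.
Concentration rise: 8478 g / 737,000 L = 11.5 mg/L = 11.50 ppm.
Final FC: 0.7 + 11.50 = 12.20 ppm.

12.20 ppm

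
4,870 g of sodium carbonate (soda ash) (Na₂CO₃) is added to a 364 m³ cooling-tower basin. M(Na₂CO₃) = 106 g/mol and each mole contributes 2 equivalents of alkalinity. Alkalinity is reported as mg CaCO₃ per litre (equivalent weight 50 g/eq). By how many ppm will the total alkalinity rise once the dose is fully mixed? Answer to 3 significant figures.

Volume: 364 m³ = 364,000 L.
Moles of Na₂CO₃: 4,870 g ÷ 106 g/mol = 45.94 mol → 91.89 eq of alkalinity.
As CaCO₃: 91.89 eq × 50 g/eq = 4594 g.
Rise: 4594 g / 364,000 L × 1000 = 12.62 mg/L.

12.6 ppm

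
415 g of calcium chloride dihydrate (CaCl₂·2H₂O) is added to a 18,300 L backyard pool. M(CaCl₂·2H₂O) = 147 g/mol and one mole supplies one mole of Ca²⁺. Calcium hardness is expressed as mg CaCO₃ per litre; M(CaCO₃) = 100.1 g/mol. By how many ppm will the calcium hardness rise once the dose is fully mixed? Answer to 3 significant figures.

15.4 ppm

Moles of Ca²⁺: 415 g ÷ 147 g/mol = 2.823 mol.
As CaCO₃: 2.823 mol × 100.1 g/mol = 282.6 g.
Rise: 282.6 g / 18,300 L × 1000 = 15.44 mg/L.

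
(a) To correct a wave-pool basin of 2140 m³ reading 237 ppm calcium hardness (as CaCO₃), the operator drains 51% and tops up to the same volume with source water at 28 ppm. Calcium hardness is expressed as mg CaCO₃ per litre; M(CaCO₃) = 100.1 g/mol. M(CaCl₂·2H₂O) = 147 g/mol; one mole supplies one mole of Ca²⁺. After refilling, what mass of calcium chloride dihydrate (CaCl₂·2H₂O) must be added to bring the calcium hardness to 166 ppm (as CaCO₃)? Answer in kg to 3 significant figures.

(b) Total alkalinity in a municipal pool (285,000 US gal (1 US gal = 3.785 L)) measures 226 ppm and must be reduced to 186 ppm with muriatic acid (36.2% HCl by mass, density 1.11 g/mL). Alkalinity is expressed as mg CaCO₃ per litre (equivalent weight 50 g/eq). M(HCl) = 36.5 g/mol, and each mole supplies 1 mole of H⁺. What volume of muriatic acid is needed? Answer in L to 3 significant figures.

(a) 112 kg; (b) 78.4 L

(a) Volume: 2140 m³ = 2,140,000 L.
(a) After draining 51% and refilling: 237 × 0.49 + 28 × 0.51 = 130.41 ppm.
(a) Deficit to target: 166 − 130.41 = 35.59 mg/L.
(a) As CaCO₃: 35.59 mg/L × 2,140,000 L = 76,160 g; ÷ 100.1 = 760.9 mol Ca²⁺.
(a) Mass: 760.9 × 147 = 111,800 g.

(b) Volume: 285,000 US gal × 3.785 L/gal = 1,078,725 L.
(b) Alkalinity to neutralize: (226 − 186) = 40 mg/L as CaCO₃ × 1,078,725 L = 43,150 g as CaCO₃.
(b) Equivalents of H⁺ required: 43,150 ÷ 50 g/eq = 863 eq = 863 mol HCl.
(b) Mass of HCl: 863 × 36.5 = 31,500 g.
(b) Mass of 36.2% solution: 31,500 / 0.362 = 87,010 g.
(b) Volume: 87,010 g ÷ 1.11 g/mL = 78,390 mL.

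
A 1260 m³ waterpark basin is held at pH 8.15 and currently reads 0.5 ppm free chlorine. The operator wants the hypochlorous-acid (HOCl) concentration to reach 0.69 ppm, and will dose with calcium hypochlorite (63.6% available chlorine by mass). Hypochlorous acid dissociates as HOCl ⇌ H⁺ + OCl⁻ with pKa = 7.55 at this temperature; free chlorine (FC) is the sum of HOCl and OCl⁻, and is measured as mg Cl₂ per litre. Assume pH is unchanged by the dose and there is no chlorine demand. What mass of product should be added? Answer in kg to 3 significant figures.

Volume: 1260 m³ = 1,260,000 L.
[OCl⁻]/[HOCl] = 10^(pH − pKa) = 10^(8.15 − 7.55) = 3.981; fraction as HOCl = 1/(1 + 3.981) = 0.2008.
Free chlorine required for 0.69 ppm HOCl: 0.69 / 0.2008 = 3.437 ppm.
FC to add: 3.437 − 0.5 = 2.937 mg/L as Cl₂.
Cl₂ equivalent: 2.937 mg/L × 1,260,000 L = 3701 g.
Product at 63.6% available Cl: 3701 / 0.636 = 5818 g.

5.82 kg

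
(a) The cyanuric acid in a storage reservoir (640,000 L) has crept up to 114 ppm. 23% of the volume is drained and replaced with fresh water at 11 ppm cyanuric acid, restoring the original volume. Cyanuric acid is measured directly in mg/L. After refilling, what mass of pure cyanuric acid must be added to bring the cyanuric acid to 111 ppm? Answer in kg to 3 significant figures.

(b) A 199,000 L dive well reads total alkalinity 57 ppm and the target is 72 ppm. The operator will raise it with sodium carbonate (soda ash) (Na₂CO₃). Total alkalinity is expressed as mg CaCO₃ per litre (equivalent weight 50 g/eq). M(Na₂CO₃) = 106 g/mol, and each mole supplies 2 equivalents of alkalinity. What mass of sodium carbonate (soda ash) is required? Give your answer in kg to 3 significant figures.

(a) After draining 23% and refilling: 114 × 0.77 + 11 × 0.23 = 90.31 ppm.
(a) Deficit to target: 111 − 90.31 = 20.69 mg/L.
(a) Mass: 20.69 mg/L × 640,000 L = 13,240 g cyanuric acid.

(b) Alkalinity to add: (72 − 57) = 15 mg/L as CaCO₃ × 199,000 L = 2985 g as CaCO₃.
(b) Equivalents: 2985 g ÷ 50 g/eq = 59.7 eq.
(b) Each mole of Na₂CO₃ supplies 2 eq, so 59.7 / 2 = 29.85 mol.
(b) Mass: 29.85 mol × 106 g/mol = 3164 g.

(a) 13.2 kg; (b) 3.16 kg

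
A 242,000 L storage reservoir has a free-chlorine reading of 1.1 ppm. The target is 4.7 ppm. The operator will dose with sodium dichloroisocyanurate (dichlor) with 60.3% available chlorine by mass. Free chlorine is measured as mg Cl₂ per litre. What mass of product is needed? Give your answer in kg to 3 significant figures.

Chlorine deficit: 4.7 − 1.1 = 3.6 ppm = 3.6 mg/L as Cl₂.
Cl₂ equivalent needed: 3.6 mg/L × 242,000 L = 871,200 mg = 871.2 g.
Product at 60.3% available chlorine: 871.2 / 0.603 = 1445 g.

1.44 kg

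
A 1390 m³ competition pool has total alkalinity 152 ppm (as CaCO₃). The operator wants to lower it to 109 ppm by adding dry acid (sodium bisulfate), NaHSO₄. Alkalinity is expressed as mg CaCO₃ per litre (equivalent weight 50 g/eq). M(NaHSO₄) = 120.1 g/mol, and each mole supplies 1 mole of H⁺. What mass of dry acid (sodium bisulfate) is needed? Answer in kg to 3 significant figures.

Volume: 1390 m³ = 1,390,000 L.
Alkalinity to neutralize: (152 − 109) = 43 mg/L as CaCO₃ × 1,390,000 L = 59,770 g as CaCO₃.
Equivalents of H⁺ required: 59,770 ÷ 50 g/eq = 1195 eq = 1195 mol NaHSO₄.
Mass of NaHSO₄: 1195 × 120.1 = 143,600 g.

144 kg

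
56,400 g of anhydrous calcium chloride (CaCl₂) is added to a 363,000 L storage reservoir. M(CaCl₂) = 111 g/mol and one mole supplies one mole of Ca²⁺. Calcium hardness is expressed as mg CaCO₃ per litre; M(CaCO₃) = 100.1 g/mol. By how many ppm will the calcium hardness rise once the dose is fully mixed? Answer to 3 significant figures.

140 ppm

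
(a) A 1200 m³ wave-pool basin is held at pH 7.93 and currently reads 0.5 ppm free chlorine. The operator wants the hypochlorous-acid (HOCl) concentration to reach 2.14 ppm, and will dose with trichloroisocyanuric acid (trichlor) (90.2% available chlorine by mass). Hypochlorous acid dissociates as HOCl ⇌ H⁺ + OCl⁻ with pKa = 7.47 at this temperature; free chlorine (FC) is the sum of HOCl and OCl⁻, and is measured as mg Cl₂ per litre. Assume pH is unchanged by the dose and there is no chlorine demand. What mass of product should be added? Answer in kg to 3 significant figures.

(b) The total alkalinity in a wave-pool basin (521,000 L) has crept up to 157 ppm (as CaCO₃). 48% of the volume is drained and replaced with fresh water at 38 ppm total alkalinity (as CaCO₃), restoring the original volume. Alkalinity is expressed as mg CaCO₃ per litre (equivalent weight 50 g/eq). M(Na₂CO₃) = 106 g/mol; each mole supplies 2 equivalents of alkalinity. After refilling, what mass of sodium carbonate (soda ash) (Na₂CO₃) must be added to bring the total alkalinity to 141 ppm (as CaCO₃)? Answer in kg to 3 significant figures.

(a) 10.4 kg; (b) 22.7 kg

(a) Volume: 1200 m³ = 1,200,000 L.
(a) [OCl⁻]/[HOCl] = 10^(pH − pKa) = 10^(7.93 − 7.47) = 2.884; fraction as HOCl = 1/(1 + 2.884) = 0.2575.
(a) Free chlorine required for 2.14 ppm HOCl: 2.14 / 0.2575 = 8.312 ppm.
(a) FC to add: 8.312 − 0.5 = 7.812 mg/L as Cl₂.
(a) Cl₂ equivalent: 7.812 mg/L × 1,200,000 L = 9374 g.
(a) Product at 90.2% available Cl: 9374 / 0.902 = 10,390 g.

(b) After draining 48% and refilling: 157 × 0.52 + 38 × 0.48 = 99.88 ppm.
(b) Deficit to target: 141 − 99.88 = 41.12 mg/L.
(b) As CaCO₃: 41.12 mg/L × 521,000 L = 21,420 g; ÷ 50 g/eq ÷ 2 = 214.2 mol Na₂CO₃.
(b) Mass: 214.2 × 106 = 22,710 g.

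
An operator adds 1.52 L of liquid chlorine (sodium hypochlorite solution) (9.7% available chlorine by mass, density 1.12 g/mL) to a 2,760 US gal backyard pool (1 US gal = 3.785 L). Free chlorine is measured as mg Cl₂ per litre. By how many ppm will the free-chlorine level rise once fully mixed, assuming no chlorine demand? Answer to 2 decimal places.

15.81 ppm

Volume: 2,760 US gal × 3.785 L/gal = 10,447 L.
Mass of solution: 1.52 L × 1000 mL/L × 1.12 g/mL = 1702 g.
Available chlorine delivered: 1702 g × 0.097 = 165.1 g as Cl₂.
Concentration rise: 165.1 g / 10,447 L = 15.81 mg/L = 15.81 ppm.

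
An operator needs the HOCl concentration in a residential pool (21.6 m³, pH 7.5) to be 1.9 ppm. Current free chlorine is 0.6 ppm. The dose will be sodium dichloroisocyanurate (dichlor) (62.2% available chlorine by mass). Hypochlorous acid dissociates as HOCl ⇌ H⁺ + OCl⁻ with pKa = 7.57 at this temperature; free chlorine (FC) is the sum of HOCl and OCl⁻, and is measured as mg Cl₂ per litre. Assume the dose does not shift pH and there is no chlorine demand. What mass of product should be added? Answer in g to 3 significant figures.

101 g

Volume: 21.6 m³ = 21,600 L.
[OCl⁻]/[HOCl] = 10^(pH − pKa) = 10^(7.5 − 7.57) = 0.8511; fraction as HOCl = 1/(1 + 0.8511) = 0.5402.
Free chlorine required for 1.9 ppm HOCl: 1.9 / 0.5402 = 3.517 ppm.
FC to add: 3.517 − 0.6 = 2.917 mg/L as Cl₂.
Cl₂ equivalent: 2.917 mg/L × 21,600 L = 63.01 g.
Product at 62.2% available Cl: 63.01 / 0.622 = 101.3 g.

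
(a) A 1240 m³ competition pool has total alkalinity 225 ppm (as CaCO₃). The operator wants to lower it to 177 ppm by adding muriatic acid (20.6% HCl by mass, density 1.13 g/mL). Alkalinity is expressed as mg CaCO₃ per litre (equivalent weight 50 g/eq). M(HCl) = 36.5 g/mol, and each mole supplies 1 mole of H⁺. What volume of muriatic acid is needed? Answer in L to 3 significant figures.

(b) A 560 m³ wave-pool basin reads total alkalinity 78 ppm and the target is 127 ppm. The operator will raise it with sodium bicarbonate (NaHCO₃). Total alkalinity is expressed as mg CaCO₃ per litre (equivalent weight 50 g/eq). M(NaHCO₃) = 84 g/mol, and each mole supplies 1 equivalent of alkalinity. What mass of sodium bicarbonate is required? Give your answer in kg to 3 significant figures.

(a) 187 L; (b) 46.1 kg

(a) Volume: 1240 m³ = 1,240,000 L.
(a) Alkalinity to neutralize: (225 − 177) = 48 mg/L as CaCO₃ × 1,240,000 L = 59,520 g as CaCO₃.
(a) Equivalents of H⁺ required: 59,520 ÷ 50 g/eq = 1190 eq = 1190 mol HCl.
(a) Mass of HCl: 1190 × 36.5 = 43,450 g.
(a) Mass of 20.6% solution: 43,450 / 0.206 = 210,900 g.
(a) Volume: 210,900 g ÷ 1.13 g/mL = 186,700 mL.

(b) Volume: 560 m³ = 560,000 L.
(b) Alkalinity to add: (127 − 78) = 49 mg/L as CaCO₃ × 560,000 L = 27,440 g as CaCO₃.
(b) Equivalents: 27,440 g ÷ 50 g/eq = 548.8 eq.
(b) NaHCO₃ supplies 1 eq per mole → 548.8 mol.
(b) Mass: 548.8 mol × 84 g/mol = 46,100 g.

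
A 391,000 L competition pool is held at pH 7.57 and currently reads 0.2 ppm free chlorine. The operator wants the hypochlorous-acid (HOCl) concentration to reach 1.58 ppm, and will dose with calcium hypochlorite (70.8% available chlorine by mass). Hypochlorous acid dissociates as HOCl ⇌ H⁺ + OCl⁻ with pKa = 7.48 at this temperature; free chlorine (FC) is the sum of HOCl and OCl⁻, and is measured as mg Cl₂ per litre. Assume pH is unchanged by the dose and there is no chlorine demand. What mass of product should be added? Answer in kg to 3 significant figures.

1.84 kg

[OCl⁻]/[HOCl] = 10^(pH − pKa) = 10^(7.57 − 7.48) = 1.23; fraction as HOCl = 1/(1 + 1.23) = 0.4484.
Free chlorine required for 1.58 ppm HOCl: 1.58 / 0.4484 = 3.524 ppm.
FC to add: 3.524 − 0.2 = 3.324 mg/L as Cl₂.
Cl₂ equivalent: 3.324 mg/L × 391,000 L = 1300 g.
Product at 70.8% available Cl: 1300 / 0.708 = 1836 g.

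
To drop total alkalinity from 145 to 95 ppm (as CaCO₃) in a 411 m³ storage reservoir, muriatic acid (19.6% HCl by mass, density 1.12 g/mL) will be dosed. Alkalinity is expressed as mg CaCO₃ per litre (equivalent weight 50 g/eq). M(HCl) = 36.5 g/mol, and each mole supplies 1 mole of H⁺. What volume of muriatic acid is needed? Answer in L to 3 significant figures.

Volume: 411 m³ = 411,000 L.
Alkalinity to neutralize: (145 − 95) = 50 mg/L as CaCO₃ × 411,000 L = 20,550 g as CaCO₃.
Equivalents of H⁺ required: 20,550 ÷ 50 g/eq = 411 eq = 411 mol HCl.
Mass of HCl: 411 × 36.5 = 15,000 g.
Mass of 19.6% solution: 15,000 / 0.196 = 76,540 g.
Volume: 76,540 g ÷ 1.12 g/mL = 68,340 mL.

68.3 L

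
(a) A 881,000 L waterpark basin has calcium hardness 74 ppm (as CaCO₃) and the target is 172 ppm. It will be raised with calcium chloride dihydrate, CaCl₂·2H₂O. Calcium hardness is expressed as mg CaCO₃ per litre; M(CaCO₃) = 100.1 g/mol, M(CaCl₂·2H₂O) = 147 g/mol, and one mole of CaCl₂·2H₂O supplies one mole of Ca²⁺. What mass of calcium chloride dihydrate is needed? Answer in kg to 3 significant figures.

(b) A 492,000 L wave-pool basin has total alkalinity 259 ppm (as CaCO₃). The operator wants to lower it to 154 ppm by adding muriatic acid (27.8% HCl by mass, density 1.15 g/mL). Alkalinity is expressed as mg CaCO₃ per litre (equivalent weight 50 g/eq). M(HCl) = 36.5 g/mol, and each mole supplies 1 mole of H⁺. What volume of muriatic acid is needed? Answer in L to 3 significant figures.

(a) Hardness to add: (172 − 74) = 98 mg/L as CaCO₃ × 881,000 L = 86,340 g as CaCO₃.
(a) Moles of Ca²⁺ (1 mol Ca²⁺ ≡ 1 mol CaCO₃): 86,340 / 100.1 g/mol = 862.5 mol.
(a) Mass of CaCl₂·2H₂O: 862.5 × 147 = 126,800 g.

(b) Alkalinity to neutralize: (259 − 154) = 105 mg/L as CaCO₃ × 492,000 L = 51,660 g as CaCO₃.
(b) Equivalents of H⁺ required: 51,660 ÷ 50 g/eq = 1033 eq = 1033 mol HCl.
(b) Mass of HCl: 1033 × 36.5 = 37,710 g.
(b) Mass of 27.8% solution: 37,710 / 0.278 = 135,700 g.
(b) Volume: 135,700 g ÷ 1.15 g/mL = 118,000 mL.

(a) 127 kg; (b) 118 L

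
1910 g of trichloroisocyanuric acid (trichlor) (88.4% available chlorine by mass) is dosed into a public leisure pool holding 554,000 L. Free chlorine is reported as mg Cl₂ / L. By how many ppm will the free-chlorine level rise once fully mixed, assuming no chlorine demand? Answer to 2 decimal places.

Available chlorine delivered: 1910 g × 0.884 = 1688 g as Cl₂.
Concentration rise: 1688 g / 554,000 L = 3.048 mg/L = 3.05 ppm.

3.05 ppm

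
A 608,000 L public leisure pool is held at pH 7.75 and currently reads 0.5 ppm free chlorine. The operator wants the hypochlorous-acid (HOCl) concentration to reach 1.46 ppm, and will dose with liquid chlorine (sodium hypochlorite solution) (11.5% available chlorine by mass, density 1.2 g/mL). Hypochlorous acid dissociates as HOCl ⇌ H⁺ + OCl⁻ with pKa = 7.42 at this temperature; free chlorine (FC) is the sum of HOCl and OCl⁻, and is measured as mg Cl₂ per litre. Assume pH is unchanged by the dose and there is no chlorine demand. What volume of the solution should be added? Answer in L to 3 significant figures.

18.0 L

[OCl⁻]/[HOCl] = 10^(pH − pKa) = 10^(7.75 − 7.42) = 2.138; fraction as HOCl = 1/(1 + 2.138) = 0.3187.
Free chlorine required for 1.46 ppm HOCl: 1.46 / 0.3187 = 4.581 ppm.
FC to add: 4.581 − 0.5 = 4.081 mg/L as Cl₂.
Cl₂ equivalent: 4.081 mg/L × 608,000 L = 2482 g.
Product at 11.5% available Cl: 2482 / 0.115 = 21,580 g.
Volume: 21,580 g ÷ 1.2 g/mL = 17,980 mL.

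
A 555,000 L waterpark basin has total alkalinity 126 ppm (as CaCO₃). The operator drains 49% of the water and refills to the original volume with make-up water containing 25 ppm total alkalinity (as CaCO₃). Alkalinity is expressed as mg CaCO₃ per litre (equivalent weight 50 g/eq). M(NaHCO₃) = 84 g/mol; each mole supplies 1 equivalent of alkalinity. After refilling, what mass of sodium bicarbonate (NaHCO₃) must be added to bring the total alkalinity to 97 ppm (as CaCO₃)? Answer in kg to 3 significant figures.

19.1 kg

After draining 49% and refilling: 126 × 0.51 + 25 × 0.49 = 76.51 ppm.
Deficit to target: 97 − 76.51 = 20.49 mg/L.
As CaCO₃: 20.49 mg/L × 555,000 L = 11,370 g; ÷ 50 g/eq ÷ 1 = 227.4 mol NaHCO₃.
Mass: 227.4 × 84 = 19,100 g.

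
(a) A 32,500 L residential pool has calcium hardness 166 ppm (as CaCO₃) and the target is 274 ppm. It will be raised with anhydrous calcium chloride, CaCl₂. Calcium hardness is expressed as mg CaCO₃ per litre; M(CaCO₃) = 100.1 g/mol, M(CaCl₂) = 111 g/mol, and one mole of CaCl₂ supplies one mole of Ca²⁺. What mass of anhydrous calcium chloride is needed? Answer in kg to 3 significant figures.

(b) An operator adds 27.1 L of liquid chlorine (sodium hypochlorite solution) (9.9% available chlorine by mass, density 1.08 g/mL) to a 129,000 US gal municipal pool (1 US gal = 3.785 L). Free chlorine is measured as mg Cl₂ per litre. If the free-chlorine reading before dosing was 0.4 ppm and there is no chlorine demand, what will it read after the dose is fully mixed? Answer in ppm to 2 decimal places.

(a) Hardness to add: (274 − 166) = 108 mg/L as CaCO₃ × 32,500 L = 3510 g as CaCO₃.
(a) Moles of Ca²⁺ (1 mol Ca²⁺ ≡ 1 mol CaCO₃): 3510 / 100.1 g/mol = 35.06 mol.
(a) Mass of CaCl₂: 35.06 × 111 = 3892 g.

(b) Volume: 129,000 US gal × 3.785 L/gal = 488,265 L.
(b) Mass of solution: 27.1 L × 1000 mL/L × 1.08 g/mL = 29,270 g.
(b) Available chlorine delivered: 29,270 g × 0.099 = 2898 g as Cl₂.
(b) Concentration rise: 2898 g / 488,265 L = 5.934 mg/L = 5.93 ppm.
(b) Final FC: 0.4 + 5.93 = 6.33 ppm.

(a) 3.89 kg; (b) 6.33 ppm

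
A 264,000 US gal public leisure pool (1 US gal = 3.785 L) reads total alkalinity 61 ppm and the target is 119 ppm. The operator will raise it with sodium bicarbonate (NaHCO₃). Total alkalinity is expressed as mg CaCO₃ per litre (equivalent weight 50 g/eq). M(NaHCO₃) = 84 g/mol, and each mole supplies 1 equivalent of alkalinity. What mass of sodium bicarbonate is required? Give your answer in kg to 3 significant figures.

Volume: 264,000 US gal × 3.785 L/gal = 999,240 L.
Alkalinity to add: (119 − 61) = 58 mg/L as CaCO₃ × 999,240 L = 57,960 g as CaCO₃.
Equivalents: 57,960 g ÷ 50 g/eq = 1159 eq.
NaHCO₃ supplies 1 eq per mole → 1159 mol.
Mass: 1159 mol × 84 g/mol = 97,370 g.

97.4 kg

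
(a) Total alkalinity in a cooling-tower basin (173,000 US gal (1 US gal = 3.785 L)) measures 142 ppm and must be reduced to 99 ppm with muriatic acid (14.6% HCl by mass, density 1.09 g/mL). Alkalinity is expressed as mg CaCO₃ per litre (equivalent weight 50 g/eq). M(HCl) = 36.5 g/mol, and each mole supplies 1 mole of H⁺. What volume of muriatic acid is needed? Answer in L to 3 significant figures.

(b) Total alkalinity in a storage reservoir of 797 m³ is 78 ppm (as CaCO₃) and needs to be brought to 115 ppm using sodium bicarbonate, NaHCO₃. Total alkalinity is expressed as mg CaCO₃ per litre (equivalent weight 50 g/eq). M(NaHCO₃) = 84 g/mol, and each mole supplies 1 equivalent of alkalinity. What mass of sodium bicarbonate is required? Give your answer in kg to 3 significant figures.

(a) 129 L; (b) 49.5 kg

(a) Volume: 173,000 US gal × 3.785 L/gal = 654,805 L.
(a) Alkalinity to neutralize: (142 − 99) = 43 mg/L as CaCO₃ × 654,805 L = 28,160 g as CaCO₃.
(a) Equivalents of H⁺ required: 28,160 ÷ 50 g/eq = 563.1 eq = 563.1 mol HCl.
(a) Mass of HCl: 563.1 × 36.5 = 20,550 g.
(a) Mass of 14.6% solution: 20,550 / 0.146 = 140,800 g.
(a) Volume: 140,800 g ÷ 1.09 g/mL = 129,200 mL.

(b) Volume: 797 m³ = 797,000 L.
(b) Alkalinity to add: (115 − 78) = 37 mg/L as CaCO₃ × 797,000 L = 29,490 g as CaCO₃.
(b) Equivalents: 29,490 g ÷ 50 g/eq = 589.8 eq.
(b) NaHCO₃ supplies 1 eq per mole → 589.8 mol.
(b) Mass: 589.8 mol × 84 g/mol = 49,540 g.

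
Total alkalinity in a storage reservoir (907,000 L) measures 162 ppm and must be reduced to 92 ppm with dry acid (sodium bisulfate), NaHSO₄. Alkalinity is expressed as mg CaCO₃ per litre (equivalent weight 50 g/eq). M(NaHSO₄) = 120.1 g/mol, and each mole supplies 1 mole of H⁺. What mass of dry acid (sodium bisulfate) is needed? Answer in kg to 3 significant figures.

Alkalinity to neutralize: (162 − 92) = 70 mg/L as CaCO₃ × 907,000 L = 63,490 g as CaCO₃.
Equivalents of H⁺ required: 63,490 ÷ 50 g/eq = 1270 eq = 1270 mol NaHSO₄.
Mass of NaHSO₄: 1270 × 120.1 = 152,500 g.

153 kg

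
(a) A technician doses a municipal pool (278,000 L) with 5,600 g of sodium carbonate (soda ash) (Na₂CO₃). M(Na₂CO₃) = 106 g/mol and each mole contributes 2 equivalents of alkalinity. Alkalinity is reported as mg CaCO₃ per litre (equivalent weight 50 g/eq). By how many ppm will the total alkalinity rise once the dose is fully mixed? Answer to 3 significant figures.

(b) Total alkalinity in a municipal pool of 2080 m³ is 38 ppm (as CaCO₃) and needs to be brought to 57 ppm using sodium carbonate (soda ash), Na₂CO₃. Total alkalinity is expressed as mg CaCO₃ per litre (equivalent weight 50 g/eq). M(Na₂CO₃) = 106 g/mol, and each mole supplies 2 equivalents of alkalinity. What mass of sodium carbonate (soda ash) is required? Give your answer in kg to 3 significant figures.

(a) 19.0 ppm; (b) 41.9 kg

(a) Moles of Na₂CO₃: 5,600 g ÷ 106 g/mol = 52.83 mol → 105.7 eq of alkalinity.
(a) As CaCO₃: 105.7 eq × 50 g/eq = 5283 g.
(a) Rise: 5283 g / 278,000 L × 1000 = 19 mg/L.

(b) Volume: 2080 m³ = 2,080,000 L.
(b) Alkalinity to add: (57 − 38) = 19 mg/L as CaCO₃ × 2,080,000 L = 39,520 g as CaCO₃.
(b) Equivalents: 39,520 g ÷ 50 g/eq = 790.4 eq.
(b) Each mole of Na₂CO₃ supplies 2 eq, so 790.4 / 2 = 395.2 mol.
(b) Mass: 395.2 mol × 106 g/mol = 41,890 g.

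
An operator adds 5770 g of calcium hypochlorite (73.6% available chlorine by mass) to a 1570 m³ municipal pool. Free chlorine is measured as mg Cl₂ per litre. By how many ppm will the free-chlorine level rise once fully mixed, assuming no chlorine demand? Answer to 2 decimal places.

2.70 ppm

Volume: 1570 m³ = 1,570,000 L.
Available chlorine delivered: 5770 g × 0.736 = 4247 g as Cl₂.
Concentration rise: 4247 g / 1,570,000 L = 2.705 mg/L = 2.70 ppm.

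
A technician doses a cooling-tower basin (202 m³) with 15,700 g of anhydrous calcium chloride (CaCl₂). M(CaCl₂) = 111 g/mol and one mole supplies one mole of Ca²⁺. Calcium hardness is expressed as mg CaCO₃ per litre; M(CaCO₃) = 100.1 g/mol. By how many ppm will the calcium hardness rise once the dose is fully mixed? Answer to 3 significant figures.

Volume: 202 m³ = 202,000 L.
Moles of Ca²⁺: 15,700 g ÷ 111 g/mol = 141.4 mol.
As CaCO₃: 141.4 mol × 100.1 g/mol = 14,160 g.
Rise: 14,160 g / 202,000 L × 1000 = 70.09 mg/L.

70.1 ppm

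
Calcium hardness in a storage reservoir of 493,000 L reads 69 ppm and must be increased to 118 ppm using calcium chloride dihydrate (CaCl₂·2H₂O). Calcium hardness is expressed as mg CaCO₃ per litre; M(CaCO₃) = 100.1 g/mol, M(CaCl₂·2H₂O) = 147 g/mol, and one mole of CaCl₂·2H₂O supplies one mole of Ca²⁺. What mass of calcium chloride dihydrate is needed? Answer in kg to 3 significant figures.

Hardness to add: (118 − 69) = 49 mg/L as CaCO₃ × 493,000 L = 24,160 g as CaCO₃.
Moles of Ca²⁺ (1 mol Ca²⁺ ≡ 1 mol CaCO₃): 24,160 / 100.1 g/mol = 241.3 mol.
Mass of CaCl₂·2H₂O: 241.3 × 147 = 35,480 g.

35.5 kg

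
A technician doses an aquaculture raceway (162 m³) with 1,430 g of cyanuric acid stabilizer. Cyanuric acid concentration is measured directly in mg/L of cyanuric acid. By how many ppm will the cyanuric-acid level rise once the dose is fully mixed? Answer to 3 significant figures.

Volume: 162 m³ = 162,000 L.
Rise: 1,430 g / 162,000 L × 1000 = 8.827 mg/L.

8.83 ppm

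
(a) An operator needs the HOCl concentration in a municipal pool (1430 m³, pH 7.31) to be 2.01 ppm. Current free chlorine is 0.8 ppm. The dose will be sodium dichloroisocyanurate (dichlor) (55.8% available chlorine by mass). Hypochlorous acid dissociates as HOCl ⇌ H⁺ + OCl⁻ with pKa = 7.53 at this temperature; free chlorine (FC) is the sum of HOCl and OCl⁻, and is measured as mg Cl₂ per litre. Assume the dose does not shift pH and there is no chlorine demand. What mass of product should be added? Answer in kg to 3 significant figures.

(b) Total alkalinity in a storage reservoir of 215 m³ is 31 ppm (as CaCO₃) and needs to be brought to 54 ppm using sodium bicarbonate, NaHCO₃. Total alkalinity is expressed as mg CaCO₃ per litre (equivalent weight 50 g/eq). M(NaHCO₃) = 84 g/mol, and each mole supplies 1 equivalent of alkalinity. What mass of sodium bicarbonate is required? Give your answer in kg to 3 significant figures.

(a) Volume: 1430 m³ = 1,430,000 L.
(a) [OCl⁻]/[HOCl] = 10^(pH − pKa) = 10^(7.31 − 7.53) = 0.6026; fraction as HOCl = 1/(1 + 0.6026) = 0.624.
(a) Free chlorine required for 2.01 ppm HOCl: 2.01 / 0.624 = 3.221 ppm.
(a) FC to add: 3.221 − 0.8 = 2.421 mg/L as Cl₂.
(a) Cl₂ equivalent: 2.421 mg/L × 1,430,000 L = 3462 g.
(a) Product at 55.8% available Cl: 3462 / 0.558 = 6205 g.

(b) Volume: 215 m³ = 215,000 L.
(b) Alkalinity to add: (54 − 31) = 23 mg/L as CaCO₃ × 215,000 L = 4945 g as CaCO₃.
(b) Equivalents: 4945 g ÷ 50 g/eq = 98.9 eq.
(b) NaHCO₃ supplies 1 eq per mole → 98.9 mol.
(b) Mass: 98.9 mol × 84 g/mol = 8308 g.

(a) 6.20 kg; (b) 8.31 kg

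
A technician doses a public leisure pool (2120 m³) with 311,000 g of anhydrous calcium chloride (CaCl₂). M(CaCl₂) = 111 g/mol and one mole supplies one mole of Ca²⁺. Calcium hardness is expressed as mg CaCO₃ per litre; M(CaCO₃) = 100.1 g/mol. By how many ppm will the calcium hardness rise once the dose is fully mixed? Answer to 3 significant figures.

Volume: 2120 m³ = 2,120,000 L.
Moles of Ca²⁺: 311,000 g ÷ 111 g/mol = 2802 mol.
As CaCO₃: 2802 mol × 100.1 g/mol = 280,500 g.
Rise: 280,500 g / 2,120,000 L × 1000 = 132.3 mg/L.

132 ppm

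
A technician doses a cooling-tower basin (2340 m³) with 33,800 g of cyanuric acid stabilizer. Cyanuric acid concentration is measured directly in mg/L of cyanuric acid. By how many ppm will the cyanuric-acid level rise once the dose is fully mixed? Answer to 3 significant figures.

14.4 ppm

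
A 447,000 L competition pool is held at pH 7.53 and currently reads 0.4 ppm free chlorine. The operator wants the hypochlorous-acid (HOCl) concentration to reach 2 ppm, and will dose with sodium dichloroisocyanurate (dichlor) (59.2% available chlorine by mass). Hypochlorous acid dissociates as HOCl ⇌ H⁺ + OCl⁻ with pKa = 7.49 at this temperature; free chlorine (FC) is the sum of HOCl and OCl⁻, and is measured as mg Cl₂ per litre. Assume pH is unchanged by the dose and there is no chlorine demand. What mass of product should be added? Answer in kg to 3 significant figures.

2.86 kg

[OCl⁻]/[HOCl] = 10^(pH − pKa) = 10^(7.53 − 7.49) = 1.096; fraction as HOCl = 1/(1 + 1.096) = 0.477.
Free chlorine required for 2 ppm HOCl: 2 / 0.477 = 4.193 ppm.
FC to add: 4.193 − 0.4 = 3.793 mg/L as Cl₂.
Cl₂ equivalent: 3.793 mg/L × 447,000 L = 1695 g.
Product at 59.2% available Cl: 1695 / 0.592 = 2864 g.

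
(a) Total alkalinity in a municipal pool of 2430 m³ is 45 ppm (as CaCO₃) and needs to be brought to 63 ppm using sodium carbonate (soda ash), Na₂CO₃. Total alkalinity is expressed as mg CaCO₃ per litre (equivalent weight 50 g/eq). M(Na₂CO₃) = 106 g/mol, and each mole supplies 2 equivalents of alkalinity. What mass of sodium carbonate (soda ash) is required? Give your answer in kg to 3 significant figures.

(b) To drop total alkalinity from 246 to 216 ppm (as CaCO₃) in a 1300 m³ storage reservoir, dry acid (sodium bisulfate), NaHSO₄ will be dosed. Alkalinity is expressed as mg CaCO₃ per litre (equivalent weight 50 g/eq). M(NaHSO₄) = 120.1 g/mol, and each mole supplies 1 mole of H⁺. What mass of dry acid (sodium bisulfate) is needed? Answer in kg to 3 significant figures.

(a) 46.4 kg; (b) 93.7 kg

(a) Volume: 2430 m³ = 2,430,000 L.
(a) Alkalinity to add: (63 − 45) = 18 mg/L as CaCO₃ × 2,430,000 L = 43,740 g as CaCO₃.
(a) Equivalents: 43,740 g ÷ 50 g/eq = 874.8 eq.
(a) Each mole of Na₂CO₃ supplies 2 eq, so 874.8 / 2 = 437.4 mol.
(a) Mass: 437.4 mol × 106 g/mol = 46,360 g.

(b) Volume: 1300 m³ = 1,300,000 L.
(b) Alkalinity to neutralize: (246 − 216) = 30 mg/L as CaCO₃ × 1,300,000 L = 39,000 g as CaCO₃.
(b) Equivalents of H⁺ required: 39,000 ÷ 50 g/eq = 780 eq = 780 mol NaHSO₄.
(b) Mass of NaHSO₄: 780 × 120.1 = 93,680 g.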